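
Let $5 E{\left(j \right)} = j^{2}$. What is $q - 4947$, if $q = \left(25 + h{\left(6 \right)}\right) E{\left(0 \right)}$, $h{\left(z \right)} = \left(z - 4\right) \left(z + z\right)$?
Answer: $-4947$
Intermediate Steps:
$E{\left(j \right)} = \frac{j^{2}}{5}$
$h{\left(z \right)} = 2 z \left(-4 + z\right)$ ($h{\left(z \right)} = \left(-4 + z\right) 2 z = 2 z \left(-4 + z\right)$)
$q = 0$ ($q = \left(25 + 2 \cdot 6 \left(-4 + 6\right)\right) \frac{0^{2}}{5} = \left(25 + 2 \cdot 6 \cdot 2\right) \frac{1}{5} \cdot 0 = \left(25 + 24\right) 0 = 49 \cdot 0 = 0$)
$q - 4947 = 0 - 4947 = -4947$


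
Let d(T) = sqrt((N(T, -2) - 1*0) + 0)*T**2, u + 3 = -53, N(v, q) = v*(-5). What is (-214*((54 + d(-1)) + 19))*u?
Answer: 874832 + 11984*sqrt(5) ≈ 9.0163e+5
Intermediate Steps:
N(v, q) = -5*v
u = -56 (u = -3 - 53 = -56)
d(T) = sqrt(5)*T**2*sqrt(-T) (d(T) = sqrt((-5*T - 1*0) + 0)*T**2 = sqrt((-5*T + 0) + 0)*T**2 = sqrt(-5*T + 0)*T**2 = sqrt(-5*T)*T**2 = (sqrt(5)*sqrt(-T))*T**2 = sqrt(5)*T**2*sqrt(-T))
(-214*((54 + d(-1)) + 19))*u = -214*((54 + sqrt(5)*(-1*(-1))**(5/2)) + 19)*(-56) = -214*((54 + sqrt(5)*1**(5/2)) + 19)*(-56) = -214*((54 + sqrt(5)*1) + 19)*(-56) = -214*((54 + sqrt(5)) + 19)*(-56) = -214*(73 + sqrt(5))*(-56) = (-15622 - 214*sqrt(5))*(-56) = 874832 + 11984*sqrt(5)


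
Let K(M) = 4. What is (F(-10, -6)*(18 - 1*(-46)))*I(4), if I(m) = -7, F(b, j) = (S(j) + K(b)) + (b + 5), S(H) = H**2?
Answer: -15680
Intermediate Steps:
F(b, j) = 9 + b + j**2 (F(b, j) = (j**2 + 4) + (b + 5) = (4 + j**2) + (5 + b) = 9 + b + j**2)
(F(-10, -6)*(18 - 1*(-46)))*I(4) = ((9 - 10 + (-6)**2)*(18 - 1*(-46)))*(-7) = ((9 - 10 + 36)*(18 + 46))*(-7) = (35*64)*(-7) = 2240*(-7) = -15680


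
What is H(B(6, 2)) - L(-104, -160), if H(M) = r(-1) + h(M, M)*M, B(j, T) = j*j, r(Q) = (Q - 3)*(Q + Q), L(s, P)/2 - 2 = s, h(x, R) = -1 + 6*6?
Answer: 1472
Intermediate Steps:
h(x, R) = 35 (h(x, R) = -1 + 36 = 35)
L(s, P) = 4 + 2*s
r(Q) = 2*Q*(-3 + Q) (r(Q) = (-3 + Q)*(2*Q) = 2*Q*(-3 + Q))
B(j, T) = j²
H(M) = 8 + 35*M (H(M) = 2*(-1)*(-3 - 1) + 35*M = 2*(-1)*(-4) + 35*M = 8 + 35*M)
H(B(6, 2)) - L(-104, -160) = (8 + 35*6²) - (4 + 2*(-104)) = (8 + 35*36) - (4 - 208) = (8 + 1260) - 1*(-204) = 1268 + 204 = 1472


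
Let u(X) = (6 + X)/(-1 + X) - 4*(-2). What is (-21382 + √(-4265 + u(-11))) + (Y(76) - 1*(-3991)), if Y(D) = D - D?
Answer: -17391 + I*√153237/6 ≈ -17391.0 + 65.243*I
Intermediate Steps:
Y(D) = 0
u(X) = 8 + (6 + X)/(-1 + X) (u(X) = (6 + X)/(-1 + X) + 8 = 8 + (6 + X)/(-1 + X))
(-21382 + √(-4265 + u(-11))) + (Y(76) - 1*(-3991)) = (-21382 + √(-4265 + (-2 + 9*(-11))/(-1 - 11))) + (0 - 1*(-3991)) = (-21382 + √(-4265 + (-2 - 99)/(-12))) + (0 + 3991) = (-21382 + √(-4265 - 1/12*(-101))) + 3991 = (-21382 + √(-4265 + 101/12)) + 3991 = (-21382 + √(-51079/12)) + 3991 = (-21382 + I*√153237/6) + 3991 = -17391 + I*√153237/6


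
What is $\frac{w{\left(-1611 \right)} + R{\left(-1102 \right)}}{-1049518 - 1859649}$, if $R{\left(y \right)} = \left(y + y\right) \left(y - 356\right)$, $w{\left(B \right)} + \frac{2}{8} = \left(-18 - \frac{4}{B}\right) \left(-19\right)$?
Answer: $- \frac{20709557741}{18746672148} \approx -1.1047$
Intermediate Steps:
$w{\left(B \right)} = \frac{1367}{4} + \frac{76}{B}$ ($w{\left(B \right)} = - \frac{1}{4} + \left(-18 - \frac{4}{B}\right) \left(-19\right) = - \frac{1}{4} + \left(342 + \frac{76}{B}\right) = \frac{1367}{4} + \frac{76}{B}$)
$R{\left(y \right)} = 2 y \left(-356 + y\right)$
$\frac{w{\left(-1611 \right)} + R{\left(-1102 \right)}}{-1049518 - 1859649} = \frac{\left(\frac{1367}{4} + \frac{76}{-1611}\right) + 2 \left(-1102\right) \left(-356 - 1102\right)}{-1049518 - 1859649} = \frac{\left(\frac{1367}{4} + 76 \left(- \frac{1}{1611}\right)\right) + 2 \left(-1102\right) \left(-1458\right)}{-2909167} = \left(\left(\frac{1367}{4} - \frac{76}{1611}\right) + 3213432\right) \left(- \frac{1}{2909167}\right) = \left(\frac{2201933}{6444} + 3213432\right) \left(- \frac{1}{2909167}\right) = \frac{20709557741}{6444} \left(- \frac{1}{2909167}\right) = - \frac{20709557741}{18746672148}$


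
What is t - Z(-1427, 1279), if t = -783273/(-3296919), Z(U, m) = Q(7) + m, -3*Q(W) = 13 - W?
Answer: -1403127430/1098973 ≈ -1276.8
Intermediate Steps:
Q(W) = -13/3 + W/3 (Q(W) = -(13 - W)/3 = -13/3 + W/3)
Z(U, m) = -2 + m (Z(U, m) = (-13/3 + (1/3)*7) + m = (-13/3 + 7/3) + m = -2 + m)
t = 261091/1098973 (t = -783273*(-1/3296919) = 261091/1098973 ≈ 0.23758)
t - Z(-1427, 1279) = 261091/1098973 - (-2 + 1279) = 261091/1098973 - 1*1277 = 261091/1098973 - 1277 = -1403127430/1098973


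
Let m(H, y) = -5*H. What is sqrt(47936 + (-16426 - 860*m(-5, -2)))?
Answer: sqrt(10010) ≈ 100.05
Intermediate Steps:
sqrt(47936 + (-16426 - 860*m(-5, -2))) = sqrt(47936 + (-16426 - (-4300)*(-5))) = sqrt(47936 + (-16426 - 860*25)) = sqrt(47936 + (-16426 - 21500)) = sqrt(47936 - 37926) = sqrt(10010)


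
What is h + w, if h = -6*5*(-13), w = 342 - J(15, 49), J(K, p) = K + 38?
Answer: 679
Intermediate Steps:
J(K, p) = 38 + K
w = 289 (w = 342 - (38 + 15) = 342 - 1*53 = 342 - 53 = 289)
h = 390 (h = -30*(-13) = 390)
h + w = 390 + 289 = 679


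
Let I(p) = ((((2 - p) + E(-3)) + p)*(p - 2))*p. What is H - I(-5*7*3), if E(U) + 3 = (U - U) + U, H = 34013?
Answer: 78953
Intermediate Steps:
E(U) = -3 + U (E(U) = -3 + ((U - U) + U) = -3 + (0 + U) = -3 + U)
I(p) = p*(8 - 4*p) (I(p) = ((((2 - p) + (-3 - 3)) + p)*(p - 2))*p = ((((2 - p) - 6) + p)*(-2 + p))*p = (((-4 - p) + p)*(-2 + p))*p = (-4*(-2 + p))*p = (8 - 4*p)*p = p*(8 - 4*p))
H - I(-5*7*3) = 34013 - 4*-5*7*3*(2 - (-5*7)*3) = 34013 - 4*(-35*3)*(2 - (-35)*3) = 34013 - 4*(-105)*(2 - 1*(-105)) = 34013 - 4*(-105)*(2 + 105) = 34013 - 4*(-105)*107 = 34013 - 1*(-44940) = 34013 + 44940 = 78953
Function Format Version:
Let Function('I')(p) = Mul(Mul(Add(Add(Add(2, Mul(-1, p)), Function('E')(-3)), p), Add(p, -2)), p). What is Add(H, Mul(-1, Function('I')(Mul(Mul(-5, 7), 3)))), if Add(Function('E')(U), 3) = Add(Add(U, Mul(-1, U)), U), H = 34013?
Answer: 78953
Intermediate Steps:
Function('E')(U) = Add(-3, U) (Function('E')(U) = Add(-3, Add(Add(U, Mul(-1, U)), U)) = Add(-3, Add(0, U)) = Add(-3, U))
Function('I')(p) = Mul(p, Add(8, Mul(-4, p))) (Function('I')(p) = Mul(Mul(Add(Add(Add(2, Mul(-1, p)), Add(-3, -3)), p), Add(p, -2)), p) = Mul(Mul(Add(Add(Add(2, Mul(-1, p)), -6), p), Add(-2, p)), p) = Mul(Mul(Add(Add(-4, Mul(-1, p)), p), Add(-2, p)), p) = Mul(Mul(-4, Add(-2, p)), p) = Mul(Add(8, Mul(-4, p)), p) = Mul(p, Add(8, Mul(-4, p))))
Add(H, Mul(-1, Function('I')(Mul(Mul(-5, 7), 3)))) = Add(34013, Mul(-1, Mul(4, Mul(Mul(-5, 7), 3), Add(2, Mul(-1, Mul(Mul(-5, 7), 3)))))) = Add(34013, Mul(-1, Mul(4, Mul(-35, 3), Add(2, Mul(-1, Mul(-35, 3)))))) = Add(34013, Mul(-1, Mul(4, -105, Add(2, Mul(-1, -105))))) = Add(34013, Mul(-1, Mul(4, -105, Add(2, 105)))) = Add(34013, Mul(-1, Mul(4, -105, 107))) = Add(34013, Mul(-1, -44940)) = Add(34013, 44940) = 78953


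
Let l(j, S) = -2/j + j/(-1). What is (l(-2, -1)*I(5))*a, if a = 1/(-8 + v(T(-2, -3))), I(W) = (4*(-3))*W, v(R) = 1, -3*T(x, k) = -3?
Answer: 180/7 ≈ 25.714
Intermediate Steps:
T(x, k) = 1 (T(x, k) = -⅓*(-3) = 1)
I(W) = -12*W
l(j, S) = -j - 2/j (l(j, S) = -2/j + j*(-1) = -2/j - j = -j - 2/j)
a = -⅐ (a = 1/(-8 + 1) = 1/(-7) = -⅐ ≈ -0.14286)
(l(-2, -1)*I(5))*a = ((-1*(-2) - 2/(-2))*(-12*5))*(-⅐) = ((2 - 2*(-½))*(-60))*(-⅐) = ((2 + 1)*(-60))*(-⅐) = (3*(-60))*(-⅐) = -180*(-⅐) = 180/7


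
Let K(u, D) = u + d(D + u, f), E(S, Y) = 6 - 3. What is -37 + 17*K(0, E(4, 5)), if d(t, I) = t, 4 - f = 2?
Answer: 14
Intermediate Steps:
f = 2 (f = 4 - 1*2 = 4 - 2 = 2)
E(S, Y) = 3
K(u, D) = D + 2*u (K(u, D) = u + (D + u) = D + 2*u)
-37 + 17*K(0, E(4, 5)) = -37 + 17*(3 + 2*0) = -37 + 17*(3 + 0) = -37 + 17*3 = -37 + 51 = 14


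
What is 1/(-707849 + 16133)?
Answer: -1/691716 ≈ -1.4457e-6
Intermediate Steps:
1/(-707849 + 16133) = 1/(-691716) = -1/691716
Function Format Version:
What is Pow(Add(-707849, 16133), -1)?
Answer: Rational(-1, 691716) ≈ -1.4457e-6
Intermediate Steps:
Pow(Add(-707849, 16133), -1) = Pow(-691716, -1) = Rational(-1, 691716)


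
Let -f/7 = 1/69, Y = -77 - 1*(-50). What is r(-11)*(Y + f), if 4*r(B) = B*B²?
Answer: 1244485/138 ≈ 9018.0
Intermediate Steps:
Y = -27 (Y = -77 + 50 = -27)
r(B) = B³/4 (r(B) = (B*B²)/4 = B³/4)
f = -7/69 ≈ -0.10145
r(-11)*(Y + f) = ((¼)*(-11)³)*(-27 - 7/69) = ((¼)*(-1331))*(-1870/69) = -1331/4*(-1870/69) = 1244485/138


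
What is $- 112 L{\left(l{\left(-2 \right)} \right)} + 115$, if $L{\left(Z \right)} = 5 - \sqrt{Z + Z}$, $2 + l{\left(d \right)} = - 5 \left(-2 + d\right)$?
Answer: $227$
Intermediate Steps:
$l{\left(d \right)} = 8 - 5 d$ ($l{\left(d \right)} = -2 - 5 \left(-2 + d\right) = -2 - \left(-10 + 5 d\right) = 8 - 5 d$)
$L{\left(Z \right)} = 5 - \sqrt{2} \sqrt{Z}$ ($L{\left(Z \right)} = 5 - \sqrt{2 Z} = 5 - \sqrt{2} \sqrt{Z}$)
$- 112 L{\left(l{\left(-2 \right)} \right)} + 115 = - 112 \left(5 - \sqrt{2} \sqrt{8 - -10}\right) + 115 = - 112 \left(5 - \sqrt{2} \sqrt{8 + 10}\right) + 115 = - 112 \left(5 - \sqrt{2} \sqrt{18}\right) + 115 = - 112 \left(5 - \sqrt{2} \cdot 3 \sqrt{2}\right) + 115 = - 112 \left(5 - 6\right) + 115 = \left(-112\right) \left(-1\right) + 115 = 112 + 115 = 227$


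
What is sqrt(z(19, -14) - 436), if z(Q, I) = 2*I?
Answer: 4*I*sqrt(29) ≈ 21.541*I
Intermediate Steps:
sqrt(z(19, -14) - 436) = sqrt(2*(-14) - 436) = sqrt(-28 - 436) = sqrt(-464) = 4*I*sqrt(29)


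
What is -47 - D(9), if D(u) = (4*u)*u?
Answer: -371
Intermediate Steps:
D(u) = 4*u²
-47 - D(9) = -47 - 4*9² = -47 - 4*81 = -47 - 1*324 = -47 - 324 = -371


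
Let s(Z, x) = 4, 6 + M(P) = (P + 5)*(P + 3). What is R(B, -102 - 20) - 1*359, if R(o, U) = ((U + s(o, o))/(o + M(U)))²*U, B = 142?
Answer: -70960016407/197655481 ≈ -359.01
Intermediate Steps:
M(P) = -6 + (3 + P)*(5 + P) (M(P) = -6 + (P + 5)*(P + 3) = -6 + (5 + P)*(3 + P) = -6 + (3 + P)*(5 + P))
R(o, U) = U*(4 + U)²/(9 + o + U² + 8*U)² (R(o, U) = ((U + 4)/(o + (9 + U² + 8*U)))²*U = ((4 + U)/(9 + o + U² + 8*U))²*U = ((4 + U)²/(9 + o + U² + 8*U)²)*U = U*(4 + U)²/(9 + o + U² + 8*U)²)
R(B, -102 - 20) - 1*359 = (-102 - 20)*(4 + (-102 - 20))²/(9 + 142 + (-102 - 20)² + 8*(-102 - 20))² - 1*359 = -122*(4 - 122)²/(9 + 142 + (-122)² + 8*(-122))² - 359 = -122*(-118)²/(9 + 142 + 14884 - 976)² - 359 = -122*13924/14059² - 359 = -122*13924*1/197655481 - 359 = -1698728/197655481 - 359 = -70960016407/197655481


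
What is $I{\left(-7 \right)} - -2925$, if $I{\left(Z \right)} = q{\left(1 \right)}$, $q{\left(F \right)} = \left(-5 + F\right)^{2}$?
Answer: $2941$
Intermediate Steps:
$I{\left(Z \right)} = 16$ ($I{\left(Z \right)} = \left(-5 + 1\right)^{2} = \left(-4\right)^{2} = 16$)
$I{\left(-7 \right)} - -2925 = 16 - -2925 = 16 + 2925 = 2941$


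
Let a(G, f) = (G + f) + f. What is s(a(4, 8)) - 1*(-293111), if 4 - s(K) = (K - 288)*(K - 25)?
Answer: 291775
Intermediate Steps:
a(G, f) = G + 2*f
s(K) = 4 - (-288 + K)*(-25 + K) (s(K) = 4 - (K - 288)*(K - 25) = 4 - (-288 + K)*(-25 + K))
s(a(4, 8)) - 1*(-293111) = (-7196 - (4 + 2*8)² + 313*(4 + 2*8)) - 1*(-293111) = (-7196 - (4 + 16)² + 313*(4 + 16)) + 293111 = (-7196 - 1*20² + 313*20) + 293111 = (-7196 - 1*400 + 6260) + 293111 = (-7196 - 400 + 6260) + 293111 = -1336 + 293111 = 291775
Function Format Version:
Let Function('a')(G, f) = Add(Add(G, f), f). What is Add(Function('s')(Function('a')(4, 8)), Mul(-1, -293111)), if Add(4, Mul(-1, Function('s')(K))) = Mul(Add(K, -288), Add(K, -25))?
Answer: 291775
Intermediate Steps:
Function('a')(G, f) = Add(G, Mul(2, f))
Function('s')(K) = Add(4, Mul(-1, Add(-288, K), Add(-25, K))) (Function('s')(K) = Add(4, Mul(-1, Mul(Add(K, -288), Add(K, -25)))) = Add(4, Mul(-1, Mul(Add(-288, K), Add(-25, K)))) = Add(4, Mul(-1, Add(-288, K), Add(-25, K))))
Add(Function('s')(Function('a')(4, 8)), Mul(-1, -293111)) = Add(Add(-7196, Mul(-1, Pow(Add(4, Mul(2, 8)), 2)), Mul(313, Add(4, Mul(2, 8)))), Mul(-1, -293111)) = Add(Add(-7196, Mul(-1, Pow(Add(4, 16), 2)), Mul(313, Add(4, 16))), 293111) = Add(Add(-7196, Mul(-1, Pow(20, 2)), Mul(313, 20)), 293111) = Add(Add(-7196, Mul(-1, 400), 6260), 293111) = Add(Add(-7196, -400, 6260), 293111) = Add(-1336, 293111) = 291775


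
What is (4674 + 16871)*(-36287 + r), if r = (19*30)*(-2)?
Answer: -806364715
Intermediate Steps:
r = -1140 (r = 570*(-2) = -1140)
(4674 + 16871)*(-36287 + r) = (4674 + 16871)*(-36287 - 1140) = 21545*(-37427) = -806364715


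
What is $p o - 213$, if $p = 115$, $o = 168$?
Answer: $19107$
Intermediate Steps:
$p o - 213 = 115 \cdot 168 - 213 = 19320 - 213 = 19107$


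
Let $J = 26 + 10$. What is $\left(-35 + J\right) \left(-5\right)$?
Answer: $-5$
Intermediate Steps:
$J = 36$
$\left(-35 + J\right) \left(-5\right) = \left(-35 + 36\right) \left(-5\right) = 1 \left(-5\right) = -5$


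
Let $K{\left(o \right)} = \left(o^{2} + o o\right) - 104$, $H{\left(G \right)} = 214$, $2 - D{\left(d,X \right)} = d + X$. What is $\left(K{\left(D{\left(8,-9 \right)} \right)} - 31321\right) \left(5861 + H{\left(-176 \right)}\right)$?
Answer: $-190797525$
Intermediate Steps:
$D{\left(d,X \right)} = 2 - X - d$ ($D{\left(d,X \right)} = 2 - \left(d + X\right) = 2 - \left(X + d\right) = 2 - X - d$)
$K{\left(o \right)} = -104 + 2 o^{2}$ ($K{\left(o \right)} = \left(o^{2} + o^{2}\right) - 104 = 2 o^{2} - 104 = -104 + 2 o^{2}$)
$\left(K{\left(D{\left(8,-9 \right)} \right)} - 31321\right) \left(5861 + H{\left(-176 \right)}\right) = \left(\left(-104 + 2 \left(2 - -9 - 8\right)^{2}\right) - 31321\right) \left(5861 + 214\right) = \left(\left(-104 + 2 \left(2 + 9 - 8\right)^{2}\right) - 31321\right) 6075 = \left(\left(-104 + 2 \cdot 3^{2}\right) - 31321\right) 6075 = \left(\left(-104 + 2 \cdot 9\right) - 31321\right) 6075 = \left(\left(-104 + 18\right) - 31321\right) 6075 = \left(-86 - 31321\right) 6075 = \left(-31407\right) 6075 = -190797525$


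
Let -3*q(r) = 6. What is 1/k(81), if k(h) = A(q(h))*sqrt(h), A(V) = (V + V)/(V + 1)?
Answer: 1/36 ≈ 0.027778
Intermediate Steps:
q(r) = -2 (q(r) = -1/3*6 = -2)
A(V) = 2*V/(1 + V) (A(V) = (2*V)/(1 + V) = 2*V/(1 + V))
k(h) = 4*sqrt(h) (k(h) = (2*(-2)/(1 - 2))*sqrt(h) = (2*(-2)/(-1))*sqrt(h) = (2*(-2)*(-1))*sqrt(h) = 4*sqrt(h))
1/k(81) = 1/(4*sqrt(81)) = 1/(4*9) = 1/36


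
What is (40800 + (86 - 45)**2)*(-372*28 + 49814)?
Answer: 1673666438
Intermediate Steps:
(40800 + (86 - 45)**2)*(-372*28 + 49814) = (40800 + 41**2)*(-10416 + 49814) = (40800 + 1681)*39398 = 42481*39398 = 1673666438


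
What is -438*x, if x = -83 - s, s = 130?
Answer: 93294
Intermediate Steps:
x = -213 (x = -83 - 1*130 = -83 - 130 = -213)
-438*x = -438*(-213) = 93294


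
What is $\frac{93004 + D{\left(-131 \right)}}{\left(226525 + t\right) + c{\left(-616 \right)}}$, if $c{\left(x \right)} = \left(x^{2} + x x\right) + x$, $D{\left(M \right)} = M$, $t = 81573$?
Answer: $\frac{92873}{1066394} \approx 0.087091$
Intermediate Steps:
$c{\left(x \right)} = x + 2 x^{2}$ ($c{\left(x \right)} = \left(x^{2} + x^{2}\right) + x = 2 x^{2} + x = x + 2 x^{2}$)
$\frac{93004 + D{\left(-131 \right)}}{\left(226525 + t\right) + c{\left(-616 \right)}} = \frac{93004 - 131}{\left(226525 + 81573\right) - 616 \left(1 + 2 \left(-616\right)\right)} = \frac{92873}{308098 - 616 \left(1 - 1232\right)} = \frac{92873}{308098 - -758296} = \frac{92873}{308098 + 758296} = \frac{92873}{1066394}$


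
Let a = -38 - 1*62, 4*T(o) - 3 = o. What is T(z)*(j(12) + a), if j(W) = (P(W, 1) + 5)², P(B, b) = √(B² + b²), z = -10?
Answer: -245/2 - 35*√145/2 ≈ -333.23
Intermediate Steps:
T(o) = ¾ + o/4
j(W) = (5 + √(1 + W²))² (j(W) = (√(W² + 1²) + 5)² = (√(W² + 1) + 5)² = (√(1 + W²) + 5)² = (5 + √(1 + W²))²)
a = -100 (a = -38 - 62 = -100)
T(z)*(j(12) + a) = (¾ + (¼)*(-10))*((5 + √(1 + 12²))² - 100) = (¾ - 5/2)*((5 + √(1 + 144))² - 100) = -7*((5 + √145)² - 100)/4 = -7*(-100 + (5 + √145)²)/4 = 175 - 7*(5 + √145)²/4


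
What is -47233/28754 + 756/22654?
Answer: -524139179/325696558 ≈ -1.6093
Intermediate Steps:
-47233/28754 + 756/22654 = -47233*1/28754 + 756*(1/22654) = -47233/28754 + 378/11327 = -524139179/325696558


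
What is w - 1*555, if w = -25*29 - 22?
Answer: -1302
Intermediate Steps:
w = -747 (w = -725 - 22 = -747)
w - 1*555 = -747 - 1*555 = -747 - 555 = -1302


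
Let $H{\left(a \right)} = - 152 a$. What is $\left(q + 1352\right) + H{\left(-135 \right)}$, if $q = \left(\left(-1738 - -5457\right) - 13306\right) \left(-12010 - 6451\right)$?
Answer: $177007479$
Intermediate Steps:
$q = 176985607$ ($q = \left(\left(-1738 + 5457\right) - 13306\right) \left(-18461\right) = \left(3719 - 13306\right) \left(-18461\right) = \left(-9587\right) \left(-18461\right) = 176985607$)
$\left(q + 1352\right) + H{\left(-135 \right)} = \left(176985607 + 1352\right) - -20520 = 176986959 + 20520 = 177007479$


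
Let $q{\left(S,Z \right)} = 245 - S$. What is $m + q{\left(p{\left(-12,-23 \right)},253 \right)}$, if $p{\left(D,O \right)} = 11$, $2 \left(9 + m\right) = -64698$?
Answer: $-32124$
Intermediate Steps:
$m = -32358$ ($m = -9 + \frac{1}{2} \left(-64698\right) = -9 - 32349 = -32358$)
$m + q{\left(p{\left(-12,-23 \right)},253 \right)} = -32358 + \left(245 - 11\right) = -32358 + 234 = -32124$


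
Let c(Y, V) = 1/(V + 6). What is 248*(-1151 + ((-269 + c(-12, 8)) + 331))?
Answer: -1890380/7 ≈ -2.7005e+5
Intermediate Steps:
c(Y, V) = 1/(6 + V)
248*(-1151 + ((-269 + c(-12, 8)) + 331)) = 248*(-1151 + ((-269 + 1/(6 + 8)) + 331)) = 248*(-1151 + ((-269 + 1/14) + 331)) = 248*(-1151 + (-3765/14 + 331)) = 248*(-1151 + 869/14) = 248*(-15245/14) = -1890380/7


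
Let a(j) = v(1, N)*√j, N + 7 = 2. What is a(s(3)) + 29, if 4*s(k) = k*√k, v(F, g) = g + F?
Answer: 29 - 2*3^(¾) ≈ 24.441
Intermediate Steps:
N = -5 (N = -7 + 2 = -5)
v(F, g) = F + g
s(k) = k^(3/2)/4 (s(k) = (k*√k)/4 = k^(3/2)/4)
a(j) = -4*√j (a(j) = (1 - 5)*√j = -4*√j)
a(s(3)) + 29 = -4*3^(¾)/2 + 29 = -2*3^(¾) + 29 = 29 - 2*3^(¾)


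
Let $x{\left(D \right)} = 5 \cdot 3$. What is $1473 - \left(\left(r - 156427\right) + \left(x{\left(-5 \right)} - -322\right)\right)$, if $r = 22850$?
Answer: $134713$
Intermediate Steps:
$x{\left(D \right)} = 15$
$1473 - \left(\left(r - 156427\right) + \left(x{\left(-5 \right)} - -322\right)\right) = 1473 - \left(\left(22850 - 156427\right) + \left(15 - -322\right)\right) = 1473 - \left(-133577 + \left(15 + 322\right)\right) = 1473 - \left(-133577 + 337\right) = 1473 - -133240 = 1473 + 133240 = 134713$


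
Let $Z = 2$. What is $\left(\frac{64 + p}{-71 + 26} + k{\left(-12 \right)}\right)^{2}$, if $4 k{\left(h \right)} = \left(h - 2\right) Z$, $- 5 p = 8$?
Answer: $\frac{395641}{5625} \approx 70.336$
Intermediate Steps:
$p = - \frac{8}{5}$ ($p = \left(- \frac{1}{5}\right) 8 = - \frac{8}{5} \approx -1.6$)
$k{\left(h \right)} = -1 + \frac{h}{2}$ ($k{\left(h \right)} = \frac{\left(h - 2\right) 2}{4} = \frac{\left(-2 + h\right) 2}{4} = \frac{-4 + 2 h}{4} = -1 + \frac{h}{2}$)
$\left(\frac{64 + p}{-71 + 26} + k{\left(-12 \right)}\right)^{2} = \left(\frac{64 - \frac{8}{5}}{-71 + 26} + \left(-1 + \frac{1}{2} \left(-12\right)\right)\right)^{2} = \left(\frac{312}{5 \left(-45\right)} - 7\right)^{2} = \left(\frac{312}{5} \left(- \frac{1}{45}\right) - 7\right)^{2} = \left(- \frac{104}{75} - 7\right)^{2} = \left(- \frac{629}{75}\right)^{2} = \frac{395641}{5625}$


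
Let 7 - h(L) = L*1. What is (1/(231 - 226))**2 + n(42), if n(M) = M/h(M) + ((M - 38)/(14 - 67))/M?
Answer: -32327/27825 ≈ -1.1618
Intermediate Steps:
h(L) = 7 - L
n(M) = M/(7 - M) + (38/53 - M/53)/M (n(M) = M/(7 - M) + ((M - 38)/(14 - 67))/M = M/(7 - M) + ((-38 + M)/(-53))/M = M/(7 - M) + ((-38 + M)*(-1/53))/M = M/(7 - M) + (38/53 - M/53)/M)
(1/(231 - 226))**2 + n(42) = (1/(231 - 226))**2 + (1/53)*(-266 - 54*42**2 + 45*42)/(42*(-7 + 42)) = (1/5)**2 + (1/53)*(1/42)*(-266 - 54*1764 + 1890)/35 = (1/5)**2 + (1/53)*(1/42)*(1/35)*(-266 - 95256 + 1890) = 1/25 + (1/53)*(1/42)*(1/35)*(-93632) = 1/25 - 6688/5565 = -32327/27825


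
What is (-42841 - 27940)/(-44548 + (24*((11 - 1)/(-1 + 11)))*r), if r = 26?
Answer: 70781/43924 ≈ 1.6114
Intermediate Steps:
(-42841 - 27940)/(-44548 + (24*((11 - 1)/(-1 + 11)))*r) = (-42841 - 27940)/(-44548 + (24*((11 - 1)/(-1 + 11)))*26) = -70781/(-44548 + (24*(10/10))*26) = -70781/(-44548 + (24*(10*(1/10)))*26) = -70781/(-44548 + (24*1)*26) = -70781/(-44548 + 24*26) = -70781/(-44548 + 624) = -70781/(-43924) = -70781*(-1/43924) = 70781/43924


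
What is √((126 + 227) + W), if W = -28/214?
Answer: √4039999/107 ≈ 18.785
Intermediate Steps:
W = -14/107 (W = -28*1/214 = -14/107 ≈ -0.13084)
√((126 + 227) + W) = √((126 + 227) - 14/107) = √(353 - 14/107) = √(37757/107) = √4039999/107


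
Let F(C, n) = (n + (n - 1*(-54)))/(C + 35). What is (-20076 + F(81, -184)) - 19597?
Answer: -2301191/58 ≈ -39676.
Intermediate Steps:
F(C, n) = (54 + 2*n)/(35 + C) (F(C, n) = (n + (n + 54))/(35 + C) = (n + (54 + n))/(35 + C) = (54 + 2*n)/(35 + C))
(-20076 + F(81, -184)) - 19597 = (-20076 + 2*(27 - 184)/(35 + 81)) - 19597 = (-20076 + 2*(-157)/116) - 19597 = (-20076 + 2*(1/116)*(-157)) - 19597 = (-20076 - 157/58) - 19597 = -1164565/58 - 19597 = -2301191/58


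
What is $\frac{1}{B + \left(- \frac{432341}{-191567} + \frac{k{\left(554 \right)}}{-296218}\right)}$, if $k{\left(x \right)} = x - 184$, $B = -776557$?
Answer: $- \frac{28372796803}{22033029968793997} \approx -1.2877 \cdot 10^{-6}$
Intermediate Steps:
$k{\left(x \right)} = -184 + x$
$\frac{1}{B + \left(- \frac{432341}{-191567} + \frac{k{\left(554 \right)}}{-296218}\right)} = \frac{1}{-776557 + \left(- \frac{432341}{-191567} + \frac{-184 + 554}{-296218}\right)} = \frac{1}{-776557 + \left(\left(-432341\right) \left(- \frac{1}{191567}\right) + 370 \left(- \frac{1}{296218}\right)\right)} = \frac{1}{-776557 + \left(\frac{432341}{191567} - \frac{185}{148109}\right)} = \frac{1}{-776557 + \frac{63998153274}{28372796803}} = \frac{1}{- \frac{22033029968793997}{28372796803}} = - \frac{28372796803}{22033029968793997}$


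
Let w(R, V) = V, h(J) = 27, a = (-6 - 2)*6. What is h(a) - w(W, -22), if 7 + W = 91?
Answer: 49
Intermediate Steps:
W = 84 (W = -7 + 91 = 84)
a = -48 (a = -8*6 = -48)
h(a) - w(W, -22) = 27 - 1*(-22) = 27 + 22 = 49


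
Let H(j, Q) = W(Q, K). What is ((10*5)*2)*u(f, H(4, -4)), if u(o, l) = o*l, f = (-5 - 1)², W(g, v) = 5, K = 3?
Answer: 18000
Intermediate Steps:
f = 36 (f = (-6)² = 36)
H(j, Q) = 5
u(o, l) = l*o
((10*5)*2)*u(f, H(4, -4)) = ((10*5)*2)*(5*36) = (50*2)*180 = 100*180 = 18000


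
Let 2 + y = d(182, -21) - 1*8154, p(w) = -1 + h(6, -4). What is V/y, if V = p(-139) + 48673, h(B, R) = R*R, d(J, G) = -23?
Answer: -48688/8179 ≈ -5.9528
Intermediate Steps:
h(B, R) = R**2
p(w) = 15 (p(w) = -1 + (-4)**2 = -1 + 16 = 15)
V = 48688 (V = 15 + 48673 = 48688)
y = -8179 (y = -2 + (-23 - 1*8154) = -2 + (-23 - 8154) = -2 - 8177 = -8179)
V/y = 48688/(-8179) = 48688*(-1/8179) = -48688/8179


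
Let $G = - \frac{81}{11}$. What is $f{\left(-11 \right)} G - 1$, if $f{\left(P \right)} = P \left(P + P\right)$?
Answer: $-1783$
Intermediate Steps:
$G = - \frac{81}{11}$ ($G = \left(-81\right) \frac{1}{11} = - \frac{81}{11} \approx -7.3636$)
$f{\left(P \right)} = 2 P^{2}$ ($f{\left(P \right)} = P 2 P = 2 P^{2}$)
$f{\left(-11 \right)} G - 1 = 2 \left(-11\right)^{2} \left(- \frac{81}{11}\right) - 1 = 2 \cdot 121 \left(- \frac{81}{11}\right) - 1 = 242 \left(- \frac{81}{11}\right) - 1 = -1782 - 1 = -1783$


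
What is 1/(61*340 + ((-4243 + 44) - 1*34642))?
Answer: -1/18101 ≈ -5.5246e-5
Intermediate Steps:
1/(61*340 + ((-4243 + 44) - 1*34642)) = 1/(20740 + (-4199 - 34642)) = 1/(20740 - 38841) = 1/(-18101) = -1/18101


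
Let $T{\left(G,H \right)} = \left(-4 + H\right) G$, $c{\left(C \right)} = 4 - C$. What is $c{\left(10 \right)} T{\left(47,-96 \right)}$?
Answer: $28200$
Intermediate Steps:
$T{\left(G,H \right)} = G \left(-4 + H\right)$
$c{\left(10 \right)} T{\left(47,-96 \right)} = \left(4 - 10\right) 47 \left(-4 - 96\right) = \left(4 - 10\right) 47 \left(-100\right) = \left(-6\right) \left(-4700\right) = 28200$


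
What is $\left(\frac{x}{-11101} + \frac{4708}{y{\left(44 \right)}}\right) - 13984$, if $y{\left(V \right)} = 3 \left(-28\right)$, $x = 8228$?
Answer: $- \frac{192541337}{13713} \approx -14041.0$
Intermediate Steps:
$y{\left(V \right)} = -84$
$\left(\frac{x}{-11101} + \frac{4708}{y{\left(44 \right)}}\right) - 13984 = \left(\frac{8228}{-11101} + \frac{4708}{-84}\right) - 13984 = \left(8228 \left(- \frac{1}{11101}\right) + 4708 \left(- \frac{1}{84}\right)\right) - 13984 = \left(- \frac{484}{653} - \frac{1177}{21}\right) - 13984 = - \frac{778745}{13713} - 13984 = - \frac{192541337}{13713}$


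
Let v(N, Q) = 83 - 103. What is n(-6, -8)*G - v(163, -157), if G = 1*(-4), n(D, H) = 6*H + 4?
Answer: 196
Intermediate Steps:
v(N, Q) = -20
n(D, H) = 4 + 6*H
G = -4
n(-6, -8)*G - v(163, -157) = (4 + 6*(-8))*(-4) - 1*(-20) = (4 - 48)*(-4) + 20 = -44*(-4) + 20 = 176 + 20 = 196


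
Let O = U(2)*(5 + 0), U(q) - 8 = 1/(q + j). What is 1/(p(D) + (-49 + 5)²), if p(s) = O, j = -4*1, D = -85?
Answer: 2/3947 ≈ 0.00050671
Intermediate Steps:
j = -4
U(q) = 8 + 1/(-4 + q) (U(q) = 8 + 1/(q - 4) = 8 + 1/(-4 + q))
O = 75/2 (O = ((-31 + 8*2)/(-4 + 2))*(5 + 0) = ((-31 + 16)/(-2))*5 = -½*(-15)*5 = (15/2)*5 = 75/2 ≈ 37.500)
p(s) = 75/2
1/(p(D) + (-49 + 5)²) = 1/(75/2 + (-49 + 5)²) = 1/(75/2 + (-44)²) = 1/(75/2 + 1936) = 1/(3947/2) = 2/3947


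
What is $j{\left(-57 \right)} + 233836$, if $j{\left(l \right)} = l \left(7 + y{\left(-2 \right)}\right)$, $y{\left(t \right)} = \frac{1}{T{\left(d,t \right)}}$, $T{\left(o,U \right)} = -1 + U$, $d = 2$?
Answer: $233456$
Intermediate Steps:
$y{\left(t \right)} = \frac{1}{-1 + t}$
$j{\left(l \right)} = \frac{20 l}{3}$ ($j{\left(l \right)} = l \left(7 + \frac{1}{-1 - 2}\right) = l \left(7 + \frac{1}{-3}\right) = l \left(7 - \frac{1}{3}\right) = l \frac{20}{3} = \frac{20 l}{3}$)
$j{\left(-57 \right)} + 233836 = \frac{20}{3} \left(-57\right) + 233836 = -380 + 233836 = 233456$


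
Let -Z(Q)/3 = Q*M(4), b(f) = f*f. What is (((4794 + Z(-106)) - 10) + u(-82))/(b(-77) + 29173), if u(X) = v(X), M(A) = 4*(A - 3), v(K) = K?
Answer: 2987/17551 ≈ 0.17019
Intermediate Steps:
b(f) = f**2
M(A) = -12 + 4*A (M(A) = 4*(-3 + A) = -12 + 4*A)
u(X) = X
Z(Q) = -12*Q (Z(Q) = -3*Q*(-12 + 4*4) = -3*Q*(-12 + 16) = -3*Q*4 = -12*Q)
(((4794 + Z(-106)) - 10) + u(-82))/(b(-77) + 29173) = (((4794 - 12*(-106)) - 10) - 82)/((-77)**2 + 29173) = (((4794 + 1272) - 10) - 82)/(5929 + 29173) = ((6066 - 10) - 82)/35102 = (6056 - 82)*(1/35102) = 5974*(1/35102) = 2987/17551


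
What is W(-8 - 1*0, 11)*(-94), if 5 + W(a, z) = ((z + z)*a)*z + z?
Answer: 181420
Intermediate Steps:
W(a, z) = -5 + z + 2*a*z² (W(a, z) = -5 + (((z + z)*a)*z + z) = -5 + (((2*z)*a)*z + z) = -5 + ((2*a*z)*z + z) = -5 + (2*a*z² + z) = -5 + (z + 2*a*z²) = -5 + z + 2*a*z²)
W(-8 - 1*0, 11)*(-94) = (-5 + 11 + 2*(-8 - 1*0)*11²)*(-94) = (-5 + 11 + 2*(-8 + 0)*121)*(-94) = (-5 + 11 + 2*(-8)*121)*(-94) = (-5 + 11 - 1936)*(-94) = -1930*(-94) = 181420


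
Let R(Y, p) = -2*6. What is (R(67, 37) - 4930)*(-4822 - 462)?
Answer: 26113528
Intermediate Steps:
R(Y, p) = -12
(R(67, 37) - 4930)*(-4822 - 462) = (-12 - 4930)*(-4822 - 462) = -4942*(-5284) = 26113528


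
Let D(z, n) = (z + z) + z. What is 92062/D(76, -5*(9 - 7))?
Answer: 46031/114 ≈ 403.78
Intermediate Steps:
D(z, n) = 3*z (D(z, n) = 2*z + z = 3*z)
92062/D(76, -5*(9 - 7)) = 92062/((3*76)) = 92062/228 = 92062*(1/228) = 46031/114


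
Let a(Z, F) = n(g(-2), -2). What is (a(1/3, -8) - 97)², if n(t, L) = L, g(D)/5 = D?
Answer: 9801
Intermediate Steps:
g(D) = 5*D
a(Z, F) = -2
(a(1/3, -8) - 97)² = (-2 - 97)² = (-99)² = 9801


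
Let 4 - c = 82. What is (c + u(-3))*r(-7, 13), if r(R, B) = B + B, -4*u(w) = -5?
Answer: -3991/2 ≈ -1995.5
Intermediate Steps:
c = -78 (c = 4 - 1*82 = 4 - 82 = -78)
u(w) = 5/4 (u(w) = -1/4*(-5) = 5/4)
r(R, B) = 2*B
(c + u(-3))*r(-7, 13) = (-78 + 5/4)*(2*13) = -307/4*26 = -3991/2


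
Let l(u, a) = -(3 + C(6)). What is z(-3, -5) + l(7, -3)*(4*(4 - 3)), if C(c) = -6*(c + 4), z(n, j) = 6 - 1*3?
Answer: 231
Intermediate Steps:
z(n, j) = 3 (z(n, j) = 6 - 3 = 3)
C(c) = -24 - 6*c (C(c) = -6*(4 + c) = -(24 + 6*c) = -24 - 6*c)
l(u, a) = 57 (l(u, a) = -(3 + (-24 - 6*6)) = -(3 + (-24 - 36)) = -(3 - 60) = -1*(-57) = 57)
z(-3, -5) + l(7, -3)*(4*(4 - 3)) = 3 + 57*(4*(4 - 3)) = 3 + 57*(4*1) = 3 + 57*4 = 3 + 228 = 231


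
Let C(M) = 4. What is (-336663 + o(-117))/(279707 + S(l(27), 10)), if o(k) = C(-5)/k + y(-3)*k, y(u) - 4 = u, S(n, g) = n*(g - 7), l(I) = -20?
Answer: -39403264/32718699 ≈ -1.2043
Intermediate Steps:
S(n, g) = n*(-7 + g)
y(u) = 4 + u
o(k) = k + 4/k (o(k) = 4/k + (4 - 3)*k = 4/k + 1*k = 4/k + k = k + 4/k)
(-336663 + o(-117))/(279707 + S(l(27), 10)) = (-336663 + (-117 + 4/(-117)))/(279707 - 20*(-7 + 10)) = (-336663 + (-117 + 4*(-1/117)))/(279707 - 20*3) = (-336663 + (-117 - 4/117))/(279707 - 60) = (-336663 - 13693/117)/279647 = -39403264/117*1/279647 = -39403264/32718699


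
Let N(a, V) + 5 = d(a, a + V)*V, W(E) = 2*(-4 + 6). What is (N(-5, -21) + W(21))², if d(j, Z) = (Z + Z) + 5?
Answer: 972196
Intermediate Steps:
W(E) = 4 (W(E) = 2*2 = 4)
d(j, Z) = 5 + 2*Z (d(j, Z) = 2*Z + 5 = 5 + 2*Z)
N(a, V) = -5 + V*(5 + 2*V + 2*a) (N(a, V) = -5 + (5 + 2*(a + V))*V = -5 + (5 + 2*(V + a))*V = -5 + (5 + (2*V + 2*a))*V = -5 + (5 + 2*V + 2*a)*V = -5 + V*(5 + 2*V + 2*a))
(N(-5, -21) + W(21))² = ((-5 - 21*(5 + 2*(-21) + 2*(-5))) + 4)² = ((-5 - 21*(5 - 42 - 10)) + 4)² = ((-5 - 21*(-47)) + 4)² = ((-5 + 987) + 4)² = (982 + 4)² = 986² = 972196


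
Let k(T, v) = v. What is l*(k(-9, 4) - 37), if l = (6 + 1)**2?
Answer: -1617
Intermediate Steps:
l = 49 (l = 7**2 = 49)
l*(k(-9, 4) - 37) = 49*(4 - 37) = 49*(-33) = -1617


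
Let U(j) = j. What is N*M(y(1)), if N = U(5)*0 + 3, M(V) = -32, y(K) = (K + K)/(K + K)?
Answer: -96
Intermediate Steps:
y(K) = 1 (y(K) = (2*K)/((2*K)) = (2*K)*(1/(2*K)) = 1)
N = 3 (N = 5*0 + 3 = 0 + 3 = 3)
N*M(y(1)) = 3*(-32) = -96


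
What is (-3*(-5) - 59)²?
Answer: 1936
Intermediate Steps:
(-3*(-5) - 59)² = (15 - 59)² = (-44)² = 1936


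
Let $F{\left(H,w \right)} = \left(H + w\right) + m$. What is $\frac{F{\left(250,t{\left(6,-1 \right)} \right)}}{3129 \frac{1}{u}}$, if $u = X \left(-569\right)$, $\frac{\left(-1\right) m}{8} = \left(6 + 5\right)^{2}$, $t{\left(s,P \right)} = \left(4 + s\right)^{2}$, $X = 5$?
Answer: $\frac{586070}{1043} \approx 561.91$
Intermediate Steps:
$m = -968$ ($m = - 8 \left(6 + 5\right)^{2} = - 8 \cdot 11^{2} = \left(-8\right) 121 = -968$)
$F{\left(H,w \right)} = -968 + H + w$ ($F{\left(H,w \right)} = \left(H + w\right) - 968 = -968 + H + w$)
$u = -2845$ ($u = 5 \left(-569\right) = -2845$)
$\frac{F{\left(250,t{\left(6,-1 \right)} \right)}}{3129 \frac{1}{u}} = \frac{-968 + 250 + \left(4 + 6\right)^{2}}{3129 \frac{1}{-2845}} = \frac{-968 + 250 + 10^{2}}{3129 \left(- \frac{1}{2845}\right)} = \frac{-968 + 250 + 100}{- \frac{3129}{2845}} = \left(-618\right) \left(- \frac{2845}{3129}\right) = \frac{586070}{1043}$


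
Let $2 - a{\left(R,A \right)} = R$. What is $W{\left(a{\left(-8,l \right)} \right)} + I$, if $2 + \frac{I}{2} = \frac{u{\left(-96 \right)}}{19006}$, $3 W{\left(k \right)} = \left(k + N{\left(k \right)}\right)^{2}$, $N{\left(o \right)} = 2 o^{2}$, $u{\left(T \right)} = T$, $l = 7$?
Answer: $\frac{139655992}{9503} \approx 14696.0$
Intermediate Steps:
$a{\left(R,A \right)} = 2 - R$
$W{\left(k \right)} = \frac{\left(k + 2 k^{2}\right)^{2}}{3}$
$I = - \frac{38108}{9503}$ ($I = -4 + 2 \left(- \frac{96}{19006}\right) = -4 + 2 \left(\left(-96\right) \frac{1}{19006}\right) = -4 + 2 \left(- \frac{48}{9503}\right) = -4 - \frac{96}{9503} = - \frac{38108}{9503} \approx -4.0101$)
$W{\left(a{\left(-8,l \right)} \right)} + I = \frac{\left(2 - -8\right)^{2} \left(1 + 2 \left(2 - -8\right)\right)^{2}}{3} - \frac{38108}{9503} = \frac{\left(2 + 8\right)^{2} \left(1 + 2 \left(2 + 8\right)\right)^{2}}{3} - \frac{38108}{9503} = \frac{10^{2} \left(1 + 2 \cdot 10\right)^{2}}{3} - \frac{38108}{9503} = \frac{1}{3} \cdot 100 \left(1 + 20\right)^{2} - \frac{38108}{9503} = \frac{1}{3} \cdot 100 \cdot 21^{2} - \frac{38108}{9503} = \frac{1}{3} \cdot 100 \cdot 441 - \frac{38108}{9503} = 14700 - \frac{38108}{9503} = \frac{139655992}{9503}$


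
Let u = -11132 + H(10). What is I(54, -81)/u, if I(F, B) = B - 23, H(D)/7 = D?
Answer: 52/5531 ≈ 0.0094016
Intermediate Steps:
H(D) = 7*D
I(F, B) = -23 + B
u = -11062 (u = -11132 + 7*10 = -11132 + 70 = -11062)
I(54, -81)/u = (-23 - 81)/(-11062) = -104*(-1/11062) = 52/5531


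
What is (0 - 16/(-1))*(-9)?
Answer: -144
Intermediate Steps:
(0 - 16/(-1))*(-9) = (0 - 16*(-1))*(-9) = (0 - 4*(-4))*(-9) = (0 + 16)*(-9) = 16*(-9) = -144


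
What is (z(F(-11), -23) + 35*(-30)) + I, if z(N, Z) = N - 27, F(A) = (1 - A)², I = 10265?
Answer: 9332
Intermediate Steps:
z(N, Z) = -27 + N
(z(F(-11), -23) + 35*(-30)) + I = ((-27 + (-1 - 11)²) + 35*(-30)) + 10265 = ((-27 + (-12)²) - 1050) + 10265 = ((-27 + 144) - 1050) + 10265 = (117 - 1050) + 10265 = -933 + 10265 = 9332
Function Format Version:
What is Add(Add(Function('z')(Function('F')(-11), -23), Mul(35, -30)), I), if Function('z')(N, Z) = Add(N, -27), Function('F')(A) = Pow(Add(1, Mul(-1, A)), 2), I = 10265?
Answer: 9332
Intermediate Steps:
Function('z')(N, Z) = Add(-27, N)
Add(Add(Function('z')(Function('F')(-11), -23), Mul(35, -30)), I) = Add(Add(Add(-27, Pow(Add(-1, -11), 2)), Mul(35, -30)), 10265) = Add(Add(Add(-27, Pow(-12, 2)), -1050), 10265) = Add(Add(Add(-27, 144), -1050), 10265) = Add(Add(117, -1050), 10265) = Add(-933, 10265) = 9332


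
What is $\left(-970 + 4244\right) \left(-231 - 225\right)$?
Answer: $-1492944$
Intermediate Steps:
$\left(-970 + 4244\right) \left(-231 - 225\right) = 3274 \left(-456\right) = -1492944$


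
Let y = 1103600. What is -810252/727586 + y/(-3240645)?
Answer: -342870300214/235784793297 ≈ -1.4542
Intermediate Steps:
-810252/727586 + y/(-3240645) = -810252/727586 + 1103600/(-3240645) = -810252*1/727586 + 1103600*(-1/3240645) = -405126/363793 - 220720/648129 = -342870300214/235784793297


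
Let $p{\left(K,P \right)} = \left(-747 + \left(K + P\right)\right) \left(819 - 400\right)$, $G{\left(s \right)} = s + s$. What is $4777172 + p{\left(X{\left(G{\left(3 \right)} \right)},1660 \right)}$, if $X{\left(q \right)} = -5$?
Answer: $5157624$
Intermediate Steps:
$G{\left(s \right)} = 2 s$
$p{\left(K,P \right)} = -312993 + 419 K + 419 P$ ($p{\left(K,P \right)} = \left(-747 + K + P\right) 419 = -312993 + 419 K + 419 P$)
$4777172 + p{\left(X{\left(G{\left(3 \right)} \right)},1660 \right)} = 4777172 + \left(-312993 + 419 \left(-5\right) + 419 \cdot 1660\right) = 4777172 - -380452 = 4777172 + 380452 = 5157624$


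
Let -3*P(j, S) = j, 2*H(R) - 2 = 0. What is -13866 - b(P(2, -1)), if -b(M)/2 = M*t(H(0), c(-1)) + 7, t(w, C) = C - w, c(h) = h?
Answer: -41548/3 ≈ -13849.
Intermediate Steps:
H(R) = 1 (H(R) = 1 + (½)*0 = 1 + 0 = 1)
P(j, S) = -j/3
b(M) = -14 + 4*M (b(M) = -2*(M*(-1 - 1*1) + 7) = -2*(M*(-1 - 1) + 7) = -2*(M*(-2) + 7) = -2*(-2*M + 7) = -2*(7 - 2*M) = -14 + 4*M)
-13866 - b(P(2, -1)) = -13866 - (-14 + 4*(-⅓*2)) = -13866 - (-14 + 4*(-⅔)) = -13866 - (-14 - 8/3) = -13866 - 1*(-50/3) = -13866 + 50/3 = -41548/3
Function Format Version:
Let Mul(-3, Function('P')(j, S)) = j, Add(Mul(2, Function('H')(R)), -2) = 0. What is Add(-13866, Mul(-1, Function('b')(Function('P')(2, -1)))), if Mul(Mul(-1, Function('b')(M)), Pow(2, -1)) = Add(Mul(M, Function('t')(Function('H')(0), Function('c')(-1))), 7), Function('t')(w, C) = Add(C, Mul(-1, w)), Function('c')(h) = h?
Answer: Rational(-41548, 3) ≈ -13849.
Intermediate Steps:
Function('H')(R) = 1 (Function('H')(R) = Add(1, Mul(Rational(1, 2), 0)) = Add(1, 0) = 1)
Function('P')(j, S) = Mul(Rational(-1, 3), j)
Function('b')(M) = Add(-14, Mul(4, M)) (Function('b')(M) = Mul(-2, Add(Mul(M, Add(-1, Mul(-1, 1))), 7)) = Mul(-2, Add(Mul(M, Add(-1, -1)), 7)) = Mul(-2, Add(Mul(M, -2), 7)) = Mul(-2, Add(Mul(-2, M), 7)) = Mul(-2, Add(7, Mul(-2, M))) = Add(-14, Mul(4, M)))
Add(-13866, Mul(-1, Function('b')(Function('P')(2, -1)))) = Add(-13866, Mul(-1, Add(-14, Mul(4, Mul(Rational(-1, 3), 2))))) = Add(-13866, Mul(-1, Add(-14, Mul(4, Rational(-2, 3))))) = Add(-13866, Mul(-1, Add(-14, Rational(-8, 3)))) = Add(-13866, Mul(-1, Rational(-50, 3))) = Add(-13866, Rational(50, 3)) = Rational(-41548, 3)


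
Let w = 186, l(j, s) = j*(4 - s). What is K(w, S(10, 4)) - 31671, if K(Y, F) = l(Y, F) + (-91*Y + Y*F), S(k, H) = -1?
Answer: -47853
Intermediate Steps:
K(Y, F) = -91*Y + F*Y + Y*(4 - F) (K(Y, F) = Y*(4 - F) + (-91*Y + Y*F) = Y*(4 - F) + (-91*Y + F*Y) = -91*Y + F*Y + Y*(4 - F))
K(w, S(10, 4)) - 31671 = -87*186 - 31671 = -16182 - 31671 = -47853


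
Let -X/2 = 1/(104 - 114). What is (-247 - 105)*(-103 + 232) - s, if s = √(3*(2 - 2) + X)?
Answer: -45408 - √5/5 ≈ -45408.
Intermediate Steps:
X = ⅕ (X = -2/(104 - 114) = -2/(-10) = -2*(-⅒) = ⅕ ≈ 0.20000)
s = √5/5 (s = √(3*(2 - 2) + ⅕) = √(3*0 + ⅕) = √(0 + ⅕) = √(⅕) = √5/5 ≈ 0.44721)
(-247 - 105)*(-103 + 232) - s = (-247 - 105)*(-103 + 232) - √5/5 = -352*129 - √5/5 = -45408 - √5/5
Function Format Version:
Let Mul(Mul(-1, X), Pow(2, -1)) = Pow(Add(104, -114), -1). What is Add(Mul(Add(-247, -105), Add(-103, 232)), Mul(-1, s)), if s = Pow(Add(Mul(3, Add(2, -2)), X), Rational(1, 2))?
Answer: Add(-45408, Mul(Rational(-1, 5), Pow(5, Rational(1, 2)))) ≈ -45408.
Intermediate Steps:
X = Rational(1, 5) (X = Mul(-2, Pow(Add(104, -114), -1)) = Mul(-2, Pow(-10, -1)) = Mul(-2, Rational(-1, 10)) = Rational(1, 5) ≈ 0.20000)
s = Mul(Rational(1, 5), Pow(5, Rational(1, 2))) (s = Pow(Add(Mul(3, Add(2, -2)), Rational(1, 5)), Rational(1, 2)) = Pow(Add(Mul(3, 0), Rational(1, 5)), Rational(1, 2)) = Pow(Add(0, Rational(1, 5)), Rational(1, 2)) = Pow(Rational(1, 5), Rational(1, 2)) = Mul(Rational(1, 5), Pow(5, Rational(1, 2))) ≈ 0.44721)
Add(Mul(Add(-247, -105), Add(-103, 232)), Mul(-1, s)) = Add(Mul(Add(-247, -105), Add(-103, 232)), Mul(-1, Mul(Rational(1, 5), Pow(5, Rational(1, 2))))) = Add(Mul(-352, 129), Mul(Rational(-1, 5), Pow(5, Rational(1, 2)))) = Add(-45408, Mul(Rational(-1, 5), Pow(5, Rational(1, 2))))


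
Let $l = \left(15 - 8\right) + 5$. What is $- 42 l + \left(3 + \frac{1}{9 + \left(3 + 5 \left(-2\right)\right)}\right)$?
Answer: $- \frac{1001}{2} \approx -500.5$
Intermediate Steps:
$l = 12$ ($l = 7 + 5 = 12$)
$- 42 l + \left(3 + \frac{1}{9 + \left(3 + 5 \left(-2\right)\right)}\right) = \left(-42\right) 12 + \left(3 + \frac{1}{9 + \left(3 + 5 \left(-2\right)\right)}\right) = -504 + \left(3 + \frac{1}{9 + \left(3 - 10\right)}\right) = -504 + \left(3 + \frac{1}{9 - 7}\right) = -504 + \left(3 + \frac{1}{2}\right) = -504 + \frac{7}{2} = - \frac{1001}{2}$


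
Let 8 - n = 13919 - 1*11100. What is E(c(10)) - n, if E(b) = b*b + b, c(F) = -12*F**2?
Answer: 1441611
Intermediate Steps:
n = -2811 (n = 8 - (13919 - 1*11100) = 8 - (13919 - 11100) = 8 - 1*2819 = 8 - 2819 = -2811)
E(b) = b + b**2 (E(b) = b**2 + b = b + b**2)
E(c(10)) - n = (-12*10**2)*(1 - 12*10**2) - 1*(-2811) = (-12*100)*(1 - 12*100) + 2811 = -1200*(1 - 1200) + 2811 = -1200*(-1199) + 2811 = 1438800 + 2811 = 1441611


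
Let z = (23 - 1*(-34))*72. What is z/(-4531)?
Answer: -4104/4531 ≈ -0.90576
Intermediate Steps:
z = 4104 (z = (23 + 34)*72 = 57*72 = 4104)
z/(-4531) = 4104/(-4531) = 4104*(-1/4531) = -4104/4531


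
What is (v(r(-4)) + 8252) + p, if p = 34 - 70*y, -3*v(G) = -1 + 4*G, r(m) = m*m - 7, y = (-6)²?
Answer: 17263/3 ≈ 5754.3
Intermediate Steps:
y = 36
r(m) = -7 + m² (r(m) = m² - 7 = -7 + m²)
v(G) = ⅓ - 4*G/3 (v(G) = -(-1 + 4*G)/3 = ⅓ - 4*G/3)
p = -2486 (p = 34 - 70*36 = 34 - 2520 = -2486)
(v(r(-4)) + 8252) + p = ((⅓ - 4*(-7 + (-4)²)/3) + 8252) - 2486 = ((⅓ - 4*(-7 + 16)/3) + 8252) - 2486 = ((⅓ - 4/3*9) + 8252) - 2486 = ((⅓ - 12) + 8252) - 2486 = (-35/3 + 8252) - 2486 = 24721/3 - 2486 = 17263/3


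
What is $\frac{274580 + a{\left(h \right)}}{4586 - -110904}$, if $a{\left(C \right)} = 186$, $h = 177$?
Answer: $\frac{137383}{57745} \approx 2.3791$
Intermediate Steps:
$\frac{274580 + a{\left(h \right)}}{4586 - -110904} = \frac{274580 + 186}{4586 - -110904} = \frac{274766}{4586 + \left(-104854 + 215758\right)} = \frac{274766}{4586 + 110904} = \frac{274766}{115490} = 274766 \cdot \frac{1}{115490} = \frac{137383}{57745}$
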